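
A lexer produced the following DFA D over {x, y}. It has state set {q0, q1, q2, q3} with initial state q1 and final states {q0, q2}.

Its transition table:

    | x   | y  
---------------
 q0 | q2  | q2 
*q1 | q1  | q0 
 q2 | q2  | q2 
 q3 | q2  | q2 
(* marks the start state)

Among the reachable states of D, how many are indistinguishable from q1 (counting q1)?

1

Reachable states from the start: {q0,q1,q2}. Unreachable: {q3} — drop them.
P0 = {q0,q2} | {q1}.
No further refinement is possible. Final partition (2 blocks): {q0,q2} | {q1}.
State q1 belongs to the block {q1}, which has 1 states.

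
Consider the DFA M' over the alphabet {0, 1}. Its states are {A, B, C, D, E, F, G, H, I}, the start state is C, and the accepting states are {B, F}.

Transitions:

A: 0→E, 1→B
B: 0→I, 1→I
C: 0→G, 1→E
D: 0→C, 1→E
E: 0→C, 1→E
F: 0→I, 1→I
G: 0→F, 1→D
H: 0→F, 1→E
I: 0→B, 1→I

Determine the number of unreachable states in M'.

2

Starting at C and following transitions, the reachable set is {B, C, D, E, F, G, I}. That leaves A, H unreachable — 2 in total.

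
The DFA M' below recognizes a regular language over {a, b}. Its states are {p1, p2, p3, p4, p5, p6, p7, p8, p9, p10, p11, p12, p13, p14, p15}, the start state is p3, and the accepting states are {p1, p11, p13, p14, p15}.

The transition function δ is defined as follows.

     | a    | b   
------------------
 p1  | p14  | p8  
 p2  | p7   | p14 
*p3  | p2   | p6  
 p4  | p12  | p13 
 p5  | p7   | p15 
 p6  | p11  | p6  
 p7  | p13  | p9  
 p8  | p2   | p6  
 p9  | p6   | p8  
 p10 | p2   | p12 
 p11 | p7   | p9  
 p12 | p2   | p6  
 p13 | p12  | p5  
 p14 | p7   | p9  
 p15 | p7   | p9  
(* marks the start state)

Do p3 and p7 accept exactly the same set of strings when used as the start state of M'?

First remove the unreachable states {p1,p4,p10}; 12 states remain.
Initial partition by acceptance: {p11,p13,p14,p15} | {p2,p3,p5,p6,p7,p8,p9,p12}.
Refine {p2,p3,p5,p6,p7,p8,p9,p12} on symbol a: members go to different blocks, giving {p2,p3,p5,p8,p9,p12} and {p6,p7}.
Refine {p11,p13,p14,p15} on symbol a: members go to different blocks, giving {p11,p14,p15} and {p13}.
On input a, block {p2,p3,p5,p8,p9,p12} splits into {p2,p5,p9} and {p3,p8,p12}.
Refine {p2,p5,p9} on symbol b: members go to different blocks, giving {p2,p5} and {p9}.
On input a, block {p6,p7} splits into {p6} and {p7}.
The partition is now stable with 7 blocks: {p11,p14,p15} | {p2,p5} | {p6} | {p13} | {p3,p8,p12} | {p9} | {p7}.
p3 and p7 end up in different blocks, so they are distinguishable. For instance, the string 'a' is accepted from only p7.

No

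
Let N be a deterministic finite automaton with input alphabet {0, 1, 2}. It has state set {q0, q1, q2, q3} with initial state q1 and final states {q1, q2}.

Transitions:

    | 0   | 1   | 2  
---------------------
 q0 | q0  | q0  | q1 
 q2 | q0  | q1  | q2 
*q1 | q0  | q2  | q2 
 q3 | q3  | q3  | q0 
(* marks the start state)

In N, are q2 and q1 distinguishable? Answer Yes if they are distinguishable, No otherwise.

Reachable states from the start: {q0,q1,q2}. Unreachable: {q3} — drop them.
P0 = {q1,q2} | {q0}.
Stable partition: {q1,q2} | {q0} — 2 equivalence classes.
q2 and q1 lie in the same block of the stable partition, so they are equivalent — no string distinguishes them.

No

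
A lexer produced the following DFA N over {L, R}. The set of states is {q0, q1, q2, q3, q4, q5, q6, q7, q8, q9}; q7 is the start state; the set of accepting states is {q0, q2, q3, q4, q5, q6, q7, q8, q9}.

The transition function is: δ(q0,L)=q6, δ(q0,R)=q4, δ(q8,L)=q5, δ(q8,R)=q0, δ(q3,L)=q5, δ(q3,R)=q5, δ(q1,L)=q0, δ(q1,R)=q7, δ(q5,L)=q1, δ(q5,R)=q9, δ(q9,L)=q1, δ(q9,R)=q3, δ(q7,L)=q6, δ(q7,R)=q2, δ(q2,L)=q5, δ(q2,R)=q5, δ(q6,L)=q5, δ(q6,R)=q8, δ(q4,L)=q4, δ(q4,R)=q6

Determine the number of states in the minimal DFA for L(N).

All states are reachable from the start state.
Start with accepting vs non-accepting: {q0,q2,q3,q4,q5,q6,q7,q8,q9} | {q1}.
Refine {q0,q2,q3,q4,q5,q6,q7,q8,q9} on symbol L: members go to different blocks, giving {q0,q2,q3,q4,q6,q7,q8} and {q5,q9}.
Refine {q0,q2,q3,q4,q6,q7,q8} on symbol L: members go to different blocks, giving {q2,q3,q6,q8} and {q0,q4,q7}.
On input R, block {q2,q3,q6,q8} splits into {q2,q3} and {q6} and {q8}.
On input R, block {q5,q9} splits into {q5} and {q9}.
On input L, block {q0,q4,q7} splits into {q0,q7} and {q4}.
Refine {q0,q7} on symbol R: members go to different blocks, giving {q0} and {q7}.
The partition is now stable with 9 blocks: {q2,q3} | {q1} | {q5} | {q0} | {q6} | {q8} | {q9} | {q4} | {q7}.

9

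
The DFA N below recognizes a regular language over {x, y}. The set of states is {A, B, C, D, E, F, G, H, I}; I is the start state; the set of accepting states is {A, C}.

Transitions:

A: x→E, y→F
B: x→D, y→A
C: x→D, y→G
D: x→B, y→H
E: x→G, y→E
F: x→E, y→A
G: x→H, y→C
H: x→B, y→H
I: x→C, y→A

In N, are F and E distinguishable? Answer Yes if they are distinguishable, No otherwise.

Every state is reachable, so we keep all 9.
P0 = {A,C} | {B,D,E,F,G,H,I}.
On input x, block {B,D,E,F,G,H,I} splits into {B,D,E,F,G,H} and {I}.
Split {B,D,E,F,G,H} by δ(·,y) → {B,F,G} and {D,E,H}.
No further refinement is possible. Final partition (4 blocks): {A,C} | {B,F,G} | {I} | {D,E,H}.
F and E end up in different blocks, so they are distinguishable. For instance, the string 'y' is accepted from only F.

Yes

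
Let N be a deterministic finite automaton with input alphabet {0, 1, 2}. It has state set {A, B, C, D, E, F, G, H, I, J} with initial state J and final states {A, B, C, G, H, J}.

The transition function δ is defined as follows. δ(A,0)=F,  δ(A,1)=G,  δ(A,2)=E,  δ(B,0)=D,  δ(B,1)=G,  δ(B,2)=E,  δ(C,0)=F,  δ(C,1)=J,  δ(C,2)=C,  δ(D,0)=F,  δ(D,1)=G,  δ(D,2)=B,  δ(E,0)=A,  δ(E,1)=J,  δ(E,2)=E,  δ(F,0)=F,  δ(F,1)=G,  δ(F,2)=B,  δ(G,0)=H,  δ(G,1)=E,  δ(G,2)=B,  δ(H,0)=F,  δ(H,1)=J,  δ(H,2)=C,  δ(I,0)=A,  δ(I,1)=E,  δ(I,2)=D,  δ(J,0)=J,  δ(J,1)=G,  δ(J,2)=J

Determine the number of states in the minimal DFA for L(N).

States {I} cannot be reached from the start state, so discard them.
Initial partition by acceptance: {A,B,C,G,H,J} | {D,E,F}.
Refine {A,B,C,G,H,J} on symbol 0: members go to different blocks, giving {A,B,C,H} and {G,J}.
Refine {A,B,C,H} on symbol 2: members go to different blocks, giving {A,B} and {C,H}.
Split {D,E,F} by δ(·,0) → {D,F} and {E}.
Refine {G,J} on symbol 0: members go to different blocks, giving {G} and {J}.
The partition is now stable with 6 blocks: {A,B} | {D,F} | {G} | {C,H} | {E} | {J}.

6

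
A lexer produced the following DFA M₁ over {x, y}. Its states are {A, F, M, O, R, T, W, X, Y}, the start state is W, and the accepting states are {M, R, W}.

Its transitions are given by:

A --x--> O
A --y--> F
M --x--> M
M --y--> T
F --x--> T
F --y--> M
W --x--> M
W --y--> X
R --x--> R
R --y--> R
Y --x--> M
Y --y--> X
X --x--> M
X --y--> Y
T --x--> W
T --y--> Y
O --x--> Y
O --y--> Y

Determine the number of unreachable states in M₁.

4

Starting at W and following transitions, the reachable set is {M, T, W, X, Y}. That leaves A, F, O, R unreachable — 4 in total.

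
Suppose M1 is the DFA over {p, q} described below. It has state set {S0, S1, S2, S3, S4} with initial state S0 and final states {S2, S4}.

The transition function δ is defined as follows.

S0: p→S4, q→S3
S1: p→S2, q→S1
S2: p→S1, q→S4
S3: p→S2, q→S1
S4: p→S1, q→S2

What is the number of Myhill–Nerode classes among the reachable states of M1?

2

Every state is reachable, so we keep all 5.
Start with accepting vs non-accepting: {S2,S4} | {S0,S1,S3}.
The partition is now stable with 2 blocks: {S2,S4} | {S0,S1,S3}.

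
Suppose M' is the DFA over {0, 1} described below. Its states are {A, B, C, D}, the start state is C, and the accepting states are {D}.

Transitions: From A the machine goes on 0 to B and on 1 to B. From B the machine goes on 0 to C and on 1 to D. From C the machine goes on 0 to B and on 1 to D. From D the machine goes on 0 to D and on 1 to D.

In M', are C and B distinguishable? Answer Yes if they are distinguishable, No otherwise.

No

States {A} cannot be reached from the start state, so discard them.
Start with accepting vs non-accepting: {D} | {B,C}.
No further refinement is possible. Final partition (2 blocks): {D} | {B,C}.
C and B lie in the same block of the stable partition, so they are equivalent — no string distinguishes them.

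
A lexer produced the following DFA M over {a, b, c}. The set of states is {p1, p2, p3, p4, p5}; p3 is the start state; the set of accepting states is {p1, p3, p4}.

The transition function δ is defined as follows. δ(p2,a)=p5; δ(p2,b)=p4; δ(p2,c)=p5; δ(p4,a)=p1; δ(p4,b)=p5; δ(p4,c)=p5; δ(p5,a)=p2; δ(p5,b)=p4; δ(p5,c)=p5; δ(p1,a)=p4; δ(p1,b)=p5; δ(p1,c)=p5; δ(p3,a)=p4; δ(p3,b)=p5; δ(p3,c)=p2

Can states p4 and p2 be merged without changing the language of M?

P0 = {p1,p3,p4} | {p2,p5}.
Stable partition: {p1,p3,p4} | {p2,p5} — 2 equivalence classes.
p4 and p2 end up in different blocks, so they are distinguishable. For instance, the string 'ε' is accepted from only p4.

No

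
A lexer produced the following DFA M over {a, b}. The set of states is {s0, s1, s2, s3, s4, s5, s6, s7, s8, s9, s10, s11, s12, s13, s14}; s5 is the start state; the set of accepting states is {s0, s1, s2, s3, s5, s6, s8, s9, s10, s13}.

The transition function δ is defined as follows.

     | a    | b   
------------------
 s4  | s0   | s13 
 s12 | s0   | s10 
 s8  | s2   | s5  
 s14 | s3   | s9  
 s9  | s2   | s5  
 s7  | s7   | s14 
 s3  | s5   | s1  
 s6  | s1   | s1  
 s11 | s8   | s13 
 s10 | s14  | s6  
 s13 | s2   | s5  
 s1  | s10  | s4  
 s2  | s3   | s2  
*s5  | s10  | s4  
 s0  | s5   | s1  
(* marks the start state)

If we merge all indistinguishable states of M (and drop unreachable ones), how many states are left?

States {s7,s8,s11,s12} cannot be reached from the start state, so discard them.
Initial partition by acceptance: {s0,s1,s2,s3,s5,s6,s9,s10,s13} | {s4,s14}.
Split {s0,s1,s2,s3,s5,s6,s9,s10,s13} by δ(·,a) → {s0,s1,s2,s3,s5,s6,s9,s13} and {s10}.
Refine {s0,s1,s2,s3,s5,s6,s9,s13} on symbol a: members go to different blocks, giving {s0,s2,s3,s6,s9,s13} and {s1,s5}.
On input a, block {s0,s2,s3,s6,s9,s13} splits into {s0,s3,s6} and {s2,s9,s13}.
Refine {s2,s9,s13} on symbol a: members go to different blocks, giving {s9,s13} and {s2}.
No further refinement is possible. Final partition (6 blocks): {s0,s3,s6} | {s4,s14} | {s10} | {s1,s5} | {s9,s13} | {s2}.

6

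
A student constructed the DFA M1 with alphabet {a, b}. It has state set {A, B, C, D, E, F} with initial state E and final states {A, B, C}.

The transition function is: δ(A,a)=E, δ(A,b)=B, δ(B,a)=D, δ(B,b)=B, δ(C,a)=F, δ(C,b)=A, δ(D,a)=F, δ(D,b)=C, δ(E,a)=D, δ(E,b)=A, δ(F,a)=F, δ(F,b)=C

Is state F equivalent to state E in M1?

All states are reachable from the start state.
Initial partition by acceptance: {A,B,C} | {D,E,F}.
No further refinement is possible. Final partition (2 blocks): {A,B,C} | {D,E,F}.
F and E lie in the same block of the stable partition, so they are equivalent — no string distinguishes them.

Yes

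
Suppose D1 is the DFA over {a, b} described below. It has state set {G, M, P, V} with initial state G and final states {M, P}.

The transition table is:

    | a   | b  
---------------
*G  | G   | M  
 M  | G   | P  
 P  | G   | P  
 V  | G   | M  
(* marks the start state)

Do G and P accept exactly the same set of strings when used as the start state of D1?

No

States {V} cannot be reached from the start state, so discard them.
P0 = {M,P} | {G}.
No further refinement is possible. Final partition (2 blocks): {M,P} | {G}.
G and P end up in different blocks, so they are distinguishable. For instance, the string 'ε' is accepted from only P.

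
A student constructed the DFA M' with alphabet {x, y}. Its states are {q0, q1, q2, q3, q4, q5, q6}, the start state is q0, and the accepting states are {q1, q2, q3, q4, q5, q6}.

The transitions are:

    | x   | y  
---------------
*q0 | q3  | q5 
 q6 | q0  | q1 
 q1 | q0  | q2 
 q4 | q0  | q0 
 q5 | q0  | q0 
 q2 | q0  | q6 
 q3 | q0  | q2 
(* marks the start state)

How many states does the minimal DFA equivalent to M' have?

3

States {q4} cannot be reached from the start state, so discard them.
Initial partition by acceptance: {q1,q2,q3,q5,q6} | {q0}.
On input y, block {q1,q2,q3,q5,q6} splits into {q1,q2,q3,q6} and {q5}.
Stable partition: {q1,q2,q3,q6} | {q0} | {q5} — 3 equivalence classes.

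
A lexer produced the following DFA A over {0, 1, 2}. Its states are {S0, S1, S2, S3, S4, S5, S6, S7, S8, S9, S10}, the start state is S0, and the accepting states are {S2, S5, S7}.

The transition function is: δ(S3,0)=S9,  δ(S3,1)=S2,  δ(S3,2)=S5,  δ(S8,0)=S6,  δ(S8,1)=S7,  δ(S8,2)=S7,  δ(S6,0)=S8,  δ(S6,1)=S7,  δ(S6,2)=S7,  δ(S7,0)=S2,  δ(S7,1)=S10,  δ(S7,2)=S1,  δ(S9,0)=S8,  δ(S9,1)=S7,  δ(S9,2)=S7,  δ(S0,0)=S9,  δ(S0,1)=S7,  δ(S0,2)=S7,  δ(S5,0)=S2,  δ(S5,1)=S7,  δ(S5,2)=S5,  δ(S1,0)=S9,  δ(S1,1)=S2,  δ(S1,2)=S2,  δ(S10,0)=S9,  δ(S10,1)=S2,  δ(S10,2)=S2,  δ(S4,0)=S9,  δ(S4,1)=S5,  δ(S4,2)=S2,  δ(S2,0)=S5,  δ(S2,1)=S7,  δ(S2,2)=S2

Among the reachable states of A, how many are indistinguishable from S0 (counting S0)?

Reachable states from the start: {S0,S1,S2,S5,S6,S7,S8,S9,S10}. Unreachable: {S3,S4} — drop them.
Start with accepting vs non-accepting: {S2,S5,S7} | {S0,S1,S6,S8,S9,S10}.
Split {S2,S5,S7} by δ(·,1) → {S2,S5} and {S7}.
Split {S0,S1,S6,S8,S9,S10} by δ(·,1) → {S0,S6,S8,S9} and {S1,S10}.
Stable partition: {S2,S5} | {S0,S6,S8,S9} | {S7} | {S1,S10} — 4 equivalence classes.
State S0 belongs to the block {S0,S6,S8,S9}, which has 4 states.

4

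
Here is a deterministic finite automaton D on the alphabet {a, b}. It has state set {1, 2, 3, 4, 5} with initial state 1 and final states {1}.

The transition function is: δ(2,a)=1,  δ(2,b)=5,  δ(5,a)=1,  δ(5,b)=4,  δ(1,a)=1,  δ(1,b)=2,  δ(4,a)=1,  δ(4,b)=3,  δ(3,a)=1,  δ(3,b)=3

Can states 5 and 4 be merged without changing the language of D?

Yes

Every state is reachable, so we keep all 5.
Initial partition by acceptance: {1} | {2,3,4,5}.
Stable partition: {1} | {2,3,4,5} — 2 equivalence classes.
5 and 4 lie in the same block of the stable partition, so they are equivalent — no string distinguishes them.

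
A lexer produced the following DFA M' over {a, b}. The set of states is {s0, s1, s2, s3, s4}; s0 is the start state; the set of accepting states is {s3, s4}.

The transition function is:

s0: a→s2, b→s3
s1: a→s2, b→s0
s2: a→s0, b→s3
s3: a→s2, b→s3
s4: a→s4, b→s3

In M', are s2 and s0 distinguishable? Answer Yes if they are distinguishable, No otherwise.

Reachable states from the start: {s0,s2,s3}. Unreachable: {s1,s4} — drop them.
P0 = {s3} | {s0,s2}.
Stable partition: {s3} | {s0,s2} — 2 equivalence classes.
s2 and s0 lie in the same block of the stable partition, so they are equivalent — no string distinguishes them.

No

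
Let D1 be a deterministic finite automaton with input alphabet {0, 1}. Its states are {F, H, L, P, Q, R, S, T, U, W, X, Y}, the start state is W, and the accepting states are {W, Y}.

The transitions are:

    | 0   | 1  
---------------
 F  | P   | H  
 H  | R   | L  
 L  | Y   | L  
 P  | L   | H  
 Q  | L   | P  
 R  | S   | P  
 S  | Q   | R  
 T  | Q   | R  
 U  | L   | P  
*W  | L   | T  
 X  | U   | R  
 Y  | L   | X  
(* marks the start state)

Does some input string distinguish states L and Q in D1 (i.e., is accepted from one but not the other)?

Yes

First remove the unreachable states {F}; 11 states remain.
P0 = {W,Y} | {H,L,P,Q,R,S,T,U,X}.
On input 0, block {H,L,P,Q,R,S,T,U,X} splits into {H,P,Q,R,S,T,U,X} and {L}.
On input 0, block {H,P,Q,R,S,T,U,X} splits into {H,R,S,T,X} and {P,Q,U}.
Split {H,R,S,T,X} by δ(·,0) → {S,T,X} and {H,R}.
On input 1, block {P,Q,U} splits into {Q,U} and {P}.
Split {H,R} by δ(·,0) → {R} and {H}.
The partition is now stable with 7 blocks: {W,Y} | {S,T,X} | {L} | {Q,U} | {R} | {P} | {H}.
L and Q end up in different blocks, so they are distinguishable. For instance, the string '0' is accepted from only L.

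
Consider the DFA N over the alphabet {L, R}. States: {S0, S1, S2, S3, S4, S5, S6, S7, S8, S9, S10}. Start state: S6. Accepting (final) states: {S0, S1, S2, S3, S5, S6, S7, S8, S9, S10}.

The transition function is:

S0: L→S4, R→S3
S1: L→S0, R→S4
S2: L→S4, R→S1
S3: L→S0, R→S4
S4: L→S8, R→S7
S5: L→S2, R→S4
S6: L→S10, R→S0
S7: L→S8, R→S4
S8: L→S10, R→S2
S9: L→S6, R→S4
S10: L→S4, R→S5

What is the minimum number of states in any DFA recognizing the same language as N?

States {S9} cannot be reached from the start state, so discard them.
Initial partition by acceptance: {S0,S1,S2,S3,S5,S6,S7,S8,S10} | {S4}.
Split {S0,S1,S2,S3,S5,S6,S7,S8,S10} by δ(·,L) → {S1,S3,S5,S6,S7,S8} and {S0,S2,S10}.
Split {S1,S3,S5,S6,S7,S8} by δ(·,L) → {S1,S3,S5,S6,S8} and {S7}.
On input R, block {S1,S3,S5,S6,S8} splits into {S1,S3,S5} and {S6,S8}.
No further refinement is possible. Final partition (5 blocks): {S1,S3,S5} | {S4} | {S0,S2,S10} | {S7} | {S6,S8}.

5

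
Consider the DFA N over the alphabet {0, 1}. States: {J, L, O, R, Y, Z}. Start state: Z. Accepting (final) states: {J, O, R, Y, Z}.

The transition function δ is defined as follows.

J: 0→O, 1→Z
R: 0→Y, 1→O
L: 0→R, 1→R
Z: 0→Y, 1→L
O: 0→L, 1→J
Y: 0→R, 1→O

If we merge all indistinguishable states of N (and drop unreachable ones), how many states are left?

Start with accepting vs non-accepting: {J,O,R,Y,Z} | {L}.
On input 0, block {J,O,R,Y,Z} splits into {J,R,Y,Z} and {O}.
On input 0, block {J,R,Y,Z} splits into {R,Y,Z} and {J}.
On input 1, block {R,Y,Z} splits into {R,Y} and {Z}.
No further refinement is possible. Final partition (5 blocks): {R,Y} | {L} | {O} | {J} | {Z}.

5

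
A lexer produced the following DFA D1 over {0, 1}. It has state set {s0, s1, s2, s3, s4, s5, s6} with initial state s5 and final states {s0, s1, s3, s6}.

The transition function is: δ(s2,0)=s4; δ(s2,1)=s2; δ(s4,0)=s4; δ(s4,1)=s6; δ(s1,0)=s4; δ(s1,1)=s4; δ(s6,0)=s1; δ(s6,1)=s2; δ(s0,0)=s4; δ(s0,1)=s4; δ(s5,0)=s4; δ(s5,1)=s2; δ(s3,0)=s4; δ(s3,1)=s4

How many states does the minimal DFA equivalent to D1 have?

4

Reachable states from the start: {s1,s2,s4,s5,s6}. Unreachable: {s0,s3} — drop them.
P0 = {s1,s6} | {s2,s4,s5}.
Refine {s1,s6} on symbol 0: members go to different blocks, giving {s1} and {s6}.
On input 1, block {s2,s4,s5} splits into {s2,s5} and {s4}.
The partition is now stable with 4 blocks: {s1} | {s2,s5} | {s6} | {s4}.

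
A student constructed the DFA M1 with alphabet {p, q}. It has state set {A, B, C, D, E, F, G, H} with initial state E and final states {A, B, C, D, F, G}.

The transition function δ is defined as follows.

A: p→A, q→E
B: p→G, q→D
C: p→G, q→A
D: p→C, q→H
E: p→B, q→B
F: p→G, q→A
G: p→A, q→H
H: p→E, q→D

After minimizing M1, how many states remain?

First remove the unreachable states {F}; 7 states remain.
P0 = {A,B,C,D,G} | {E,H}.
Refine {A,B,C,D,G} on symbol q: members go to different blocks, giving {A,D,G} and {B,C}.
Split {A,D,G} by δ(·,p) → {A,G} and {D}.
Refine {E,H} on symbol p: members go to different blocks, giving {E} and {H}.
Split {A,G} by δ(·,q) → {A} and {G}.
Refine {B,C} on symbol q: members go to different blocks, giving {B} and {C}.
No further refinement is possible. Final partition (7 blocks): {A} | {E} | {B} | {D} | {H} | {G} | {C}.

7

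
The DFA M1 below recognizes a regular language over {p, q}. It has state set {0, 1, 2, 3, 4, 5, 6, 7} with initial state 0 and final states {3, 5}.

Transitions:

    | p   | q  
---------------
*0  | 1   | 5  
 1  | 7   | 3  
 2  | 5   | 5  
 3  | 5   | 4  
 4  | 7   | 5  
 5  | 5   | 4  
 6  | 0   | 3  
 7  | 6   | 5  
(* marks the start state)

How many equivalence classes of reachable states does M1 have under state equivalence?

Reachable states from the start: {0,1,3,4,5,6,7}. Unreachable: {2} — drop them.
Start with accepting vs non-accepting: {3,5} | {0,1,4,6,7}.
No further refinement is possible. Final partition (2 blocks): {3,5} | {0,1,4,6,7}.

2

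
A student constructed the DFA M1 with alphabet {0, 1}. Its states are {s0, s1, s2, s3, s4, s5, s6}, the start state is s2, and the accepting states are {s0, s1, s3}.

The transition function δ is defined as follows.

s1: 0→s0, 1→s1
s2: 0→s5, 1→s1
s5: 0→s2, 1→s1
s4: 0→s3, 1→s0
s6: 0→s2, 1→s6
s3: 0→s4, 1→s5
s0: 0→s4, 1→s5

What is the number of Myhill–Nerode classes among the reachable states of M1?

First remove the unreachable states {s6}; 6 states remain.
Initial partition by acceptance: {s0,s1,s3} | {s2,s4,s5}.
Split {s0,s1,s3} by δ(·,0) → {s0,s3} and {s1}.
Refine {s2,s4,s5} on symbol 0: members go to different blocks, giving {s2,s5} and {s4}.
The partition is now stable with 4 blocks: {s0,s3} | {s2,s5} | {s1} | {s4}.

4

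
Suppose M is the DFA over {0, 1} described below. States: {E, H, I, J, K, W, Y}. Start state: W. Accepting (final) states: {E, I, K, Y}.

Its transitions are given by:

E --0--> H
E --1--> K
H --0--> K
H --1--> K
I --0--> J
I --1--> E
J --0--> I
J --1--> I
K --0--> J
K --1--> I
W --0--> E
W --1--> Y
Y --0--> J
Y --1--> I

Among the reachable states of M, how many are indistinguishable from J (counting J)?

3

All states are reachable from the start state.
P0 = {E,I,K,Y} | {H,J,W}.
No further refinement is possible. Final partition (2 blocks): {E,I,K,Y} | {H,J,W}.
The equivalence class containing J is {H,J,W}, of size 3.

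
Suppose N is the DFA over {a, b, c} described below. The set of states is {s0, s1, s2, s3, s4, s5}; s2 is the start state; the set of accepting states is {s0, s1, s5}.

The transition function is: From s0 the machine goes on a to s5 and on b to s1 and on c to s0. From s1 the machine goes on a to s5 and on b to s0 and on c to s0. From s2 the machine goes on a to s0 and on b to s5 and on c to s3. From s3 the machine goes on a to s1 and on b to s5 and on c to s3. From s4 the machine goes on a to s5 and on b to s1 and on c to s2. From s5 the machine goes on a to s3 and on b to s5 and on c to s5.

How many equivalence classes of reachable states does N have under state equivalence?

3

First remove the unreachable states {s4}; 5 states remain.
Start with accepting vs non-accepting: {s0,s1,s5} | {s2,s3}.
On input a, block {s0,s1,s5} splits into {s0,s1} and {s5}.
The partition is now stable with 3 blocks: {s0,s1} | {s2,s3} | {s5}.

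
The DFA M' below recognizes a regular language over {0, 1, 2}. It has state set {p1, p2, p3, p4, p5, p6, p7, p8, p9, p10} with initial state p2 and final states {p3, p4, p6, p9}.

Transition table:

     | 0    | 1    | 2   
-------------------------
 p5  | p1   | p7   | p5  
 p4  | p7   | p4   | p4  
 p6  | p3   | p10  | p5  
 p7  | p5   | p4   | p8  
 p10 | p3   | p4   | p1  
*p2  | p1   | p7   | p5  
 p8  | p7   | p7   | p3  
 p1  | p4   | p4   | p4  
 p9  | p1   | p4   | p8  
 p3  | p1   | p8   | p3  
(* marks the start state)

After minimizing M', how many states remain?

6

First remove the unreachable states {p6,p9,p10}; 7 states remain.
Initial partition by acceptance: {p3,p4} | {p1,p2,p5,p7,p8}.
On input 1, block {p3,p4} splits into {p3} and {p4}.
Refine {p1,p2,p5,p7,p8} on symbol 0: members go to different blocks, giving {p2,p5,p7,p8} and {p1}.
On input 0, block {p2,p5,p7,p8} splits into {p2,p5} and {p7,p8}.
On input 0, block {p7,p8} splits into {p7} and {p8}.
The partition is now stable with 6 blocks: {p3} | {p2,p5} | {p4} | {p1} | {p7} | {p8}.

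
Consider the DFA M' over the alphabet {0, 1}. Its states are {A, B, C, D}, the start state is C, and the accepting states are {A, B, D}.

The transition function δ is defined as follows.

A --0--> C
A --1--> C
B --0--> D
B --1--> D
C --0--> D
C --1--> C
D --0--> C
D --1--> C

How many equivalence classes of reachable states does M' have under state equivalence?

2

States {A,B} cannot be reached from the start state, so discard them.
P0 = {D} | {C}.
The partition is now stable with 2 blocks: {D} | {C}.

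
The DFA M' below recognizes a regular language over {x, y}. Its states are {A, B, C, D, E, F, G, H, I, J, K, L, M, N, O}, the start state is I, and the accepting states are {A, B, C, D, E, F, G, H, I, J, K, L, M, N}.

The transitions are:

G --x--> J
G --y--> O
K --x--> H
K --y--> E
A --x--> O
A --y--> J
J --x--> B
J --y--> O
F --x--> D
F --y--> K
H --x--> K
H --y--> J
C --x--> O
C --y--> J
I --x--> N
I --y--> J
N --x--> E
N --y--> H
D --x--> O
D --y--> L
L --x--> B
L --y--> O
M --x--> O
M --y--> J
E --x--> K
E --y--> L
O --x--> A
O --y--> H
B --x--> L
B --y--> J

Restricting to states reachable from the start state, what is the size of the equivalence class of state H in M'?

3

First remove the unreachable states {C,D,F,G,M}; 10 states remain.
P0 = {A,B,E,H,I,J,K,L,N} | {O}.
Refine {A,B,E,H,I,J,K,L,N} on symbol x: members go to different blocks, giving {B,E,H,I,J,K,L,N} and {A}.
On input y, block {B,E,H,I,J,K,L,N} splits into {B,E,H,I,K,N} and {J,L}.
Split {B,E,H,I,K,N} by δ(·,x) → {E,H,I,K,N} and {B}.
On input y, block {E,H,I,K,N} splits into {E,H,I} and {K,N}.
The partition is now stable with 6 blocks: {E,H,I} | {O} | {A} | {J,L} | {B} | {K,N}.
State H belongs to the block {E,H,I}, which has 3 states.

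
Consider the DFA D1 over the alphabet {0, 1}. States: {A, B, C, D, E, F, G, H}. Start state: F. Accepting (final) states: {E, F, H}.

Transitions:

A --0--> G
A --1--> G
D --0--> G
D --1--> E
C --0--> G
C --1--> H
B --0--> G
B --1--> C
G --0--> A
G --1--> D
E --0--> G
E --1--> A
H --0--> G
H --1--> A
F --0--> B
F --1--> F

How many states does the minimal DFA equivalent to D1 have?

All states are reachable from the start state.
Start with accepting vs non-accepting: {E,F,H} | {A,B,C,D,G}.
Refine {E,F,H} on symbol 1: members go to different blocks, giving {E,H} and {F}.
Refine {A,B,C,D,G} on symbol 1: members go to different blocks, giving {A,B,G} and {C,D}.
On input 1, block {A,B,G} splits into {B,G} and {A}.
Refine {B,G} on symbol 0: members go to different blocks, giving {B} and {G}.
Stable partition: {E,H} | {B} | {F} | {C,D} | {A} | {G} — 6 equivalence classes.

6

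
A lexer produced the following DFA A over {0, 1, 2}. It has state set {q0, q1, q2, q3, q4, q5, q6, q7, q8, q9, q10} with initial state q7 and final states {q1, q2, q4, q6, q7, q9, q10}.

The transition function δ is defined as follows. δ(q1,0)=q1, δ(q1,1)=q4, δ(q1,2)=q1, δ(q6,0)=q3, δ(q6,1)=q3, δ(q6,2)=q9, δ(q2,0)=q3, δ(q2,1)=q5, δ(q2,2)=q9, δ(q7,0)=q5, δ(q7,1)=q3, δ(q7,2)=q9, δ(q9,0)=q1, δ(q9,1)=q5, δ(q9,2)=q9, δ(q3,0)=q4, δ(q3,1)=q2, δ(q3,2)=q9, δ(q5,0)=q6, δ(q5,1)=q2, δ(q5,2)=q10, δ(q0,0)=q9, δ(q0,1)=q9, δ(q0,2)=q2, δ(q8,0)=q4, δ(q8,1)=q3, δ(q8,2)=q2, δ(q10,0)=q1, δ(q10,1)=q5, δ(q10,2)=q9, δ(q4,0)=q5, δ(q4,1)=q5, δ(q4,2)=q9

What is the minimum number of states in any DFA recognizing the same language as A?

4

States {q0,q8} cannot be reached from the start state, so discard them.
P0 = {q1,q2,q4,q6,q7,q9,q10} | {q3,q5}.
Split {q1,q2,q4,q6,q7,q9,q10} by δ(·,0) → {q2,q4,q6,q7} and {q1,q9,q10}.
On input 1, block {q1,q9,q10} splits into {q9,q10} and {q1}.
No further refinement is possible. Final partition (4 blocks): {q2,q4,q6,q7} | {q3,q5} | {q9,q10} | {q1}.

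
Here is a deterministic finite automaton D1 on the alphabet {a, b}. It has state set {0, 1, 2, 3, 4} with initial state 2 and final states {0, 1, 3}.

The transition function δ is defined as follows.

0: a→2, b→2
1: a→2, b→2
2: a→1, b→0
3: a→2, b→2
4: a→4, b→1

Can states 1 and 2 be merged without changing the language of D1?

No

States {3,4} cannot be reached from the start state, so discard them.
Initial partition by acceptance: {0,1} | {2}.
The partition is now stable with 2 blocks: {0,1} | {2}.
1 and 2 end up in different blocks, so they are distinguishable. For instance, the string 'ε' is accepted from only 1.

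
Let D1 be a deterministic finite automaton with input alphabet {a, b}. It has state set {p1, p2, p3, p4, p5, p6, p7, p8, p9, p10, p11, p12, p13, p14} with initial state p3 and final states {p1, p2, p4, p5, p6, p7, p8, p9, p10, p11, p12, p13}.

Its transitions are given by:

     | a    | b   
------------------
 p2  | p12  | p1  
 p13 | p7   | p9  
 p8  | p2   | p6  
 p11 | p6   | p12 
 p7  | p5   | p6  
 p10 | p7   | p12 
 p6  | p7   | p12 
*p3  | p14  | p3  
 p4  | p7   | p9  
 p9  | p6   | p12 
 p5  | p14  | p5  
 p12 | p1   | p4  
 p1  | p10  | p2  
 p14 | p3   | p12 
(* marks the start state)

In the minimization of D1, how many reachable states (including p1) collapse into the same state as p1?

First remove the unreachable states {p8,p11,p13}; 11 states remain.
Initial partition by acceptance: {p1,p2,p4,p5,p6,p7,p9,p10,p12} | {p3,p14}.
On input a, block {p1,p2,p4,p5,p6,p7,p9,p10,p12} splits into {p1,p2,p4,p6,p7,p9,p10,p12} and {p5}.
Refine {p1,p2,p4,p6,p7,p9,p10,p12} on symbol a: members go to different blocks, giving {p1,p2,p4,p6,p9,p10,p12} and {p7}.
Split {p1,p2,p4,p6,p9,p10,p12} by δ(·,a) → {p1,p2,p9,p12} and {p4,p6,p10}.
Refine {p1,p2,p9,p12} on symbol a: members go to different blocks, giving {p1,p9} and {p2,p12}.
Refine {p3,p14} on symbol b: members go to different blocks, giving {p3} and {p14}.
Split {p4,p6,p10} by δ(·,b) → {p6,p10} and {p4}.
Split {p2,p12} by δ(·,a) → {p2} and {p12}.
Split {p1,p9} by δ(·,b) → {p1} and {p9}.
No further refinement is possible. Final partition (10 blocks): {p1} | {p3} | {p5} | {p7} | {p6,p10} | {p2} | {p14} | {p4} | {p12} | {p9}.
State p1 belongs to the block {p1}, which has 1 states.

1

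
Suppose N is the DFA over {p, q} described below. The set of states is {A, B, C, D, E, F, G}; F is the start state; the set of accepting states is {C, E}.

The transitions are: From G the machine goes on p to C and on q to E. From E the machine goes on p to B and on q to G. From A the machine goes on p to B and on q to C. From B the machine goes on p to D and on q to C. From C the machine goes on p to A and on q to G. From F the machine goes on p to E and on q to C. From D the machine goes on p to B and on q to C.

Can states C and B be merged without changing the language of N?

P0 = {C,E} | {A,B,D,F,G}.
Refine {A,B,D,F,G} on symbol p: members go to different blocks, giving {A,B,D} and {F,G}.
The partition is now stable with 3 blocks: {C,E} | {A,B,D} | {F,G}.
C and B end up in different blocks, so they are distinguishable. For instance, the string 'ε' is accepted from only C.

No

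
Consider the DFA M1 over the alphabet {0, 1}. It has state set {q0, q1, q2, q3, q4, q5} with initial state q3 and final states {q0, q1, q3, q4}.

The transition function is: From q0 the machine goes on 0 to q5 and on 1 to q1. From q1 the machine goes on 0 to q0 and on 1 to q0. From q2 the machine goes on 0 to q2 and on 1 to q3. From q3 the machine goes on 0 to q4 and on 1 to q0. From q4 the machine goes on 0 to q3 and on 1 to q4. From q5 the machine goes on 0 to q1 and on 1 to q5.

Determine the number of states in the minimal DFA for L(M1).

First remove the unreachable states {q2}; 5 states remain.
Initial partition by acceptance: {q0,q1,q3,q4} | {q5}.
On input 0, block {q0,q1,q3,q4} splits into {q1,q3,q4} and {q0}.
Split {q1,q3,q4} by δ(·,0) → {q3,q4} and {q1}.
On input 1, block {q3,q4} splits into {q3} and {q4}.
The partition is now stable with 5 blocks: {q3} | {q5} | {q0} | {q1} | {q4}.

5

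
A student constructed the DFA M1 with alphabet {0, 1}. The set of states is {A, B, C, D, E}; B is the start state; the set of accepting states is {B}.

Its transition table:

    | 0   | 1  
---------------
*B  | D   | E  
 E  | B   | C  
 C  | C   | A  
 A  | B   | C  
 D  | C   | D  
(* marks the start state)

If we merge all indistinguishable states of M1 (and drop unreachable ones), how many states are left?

Every state is reachable, so we keep all 5.
P0 = {B} | {A,C,D,E}.
Split {A,C,D,E} by δ(·,0) → {A,E} and {C,D}.
On input 1, block {C,D} splits into {C} and {D}.
No further refinement is possible. Final partition (4 blocks): {B} | {A,E} | {C} | {D}.

4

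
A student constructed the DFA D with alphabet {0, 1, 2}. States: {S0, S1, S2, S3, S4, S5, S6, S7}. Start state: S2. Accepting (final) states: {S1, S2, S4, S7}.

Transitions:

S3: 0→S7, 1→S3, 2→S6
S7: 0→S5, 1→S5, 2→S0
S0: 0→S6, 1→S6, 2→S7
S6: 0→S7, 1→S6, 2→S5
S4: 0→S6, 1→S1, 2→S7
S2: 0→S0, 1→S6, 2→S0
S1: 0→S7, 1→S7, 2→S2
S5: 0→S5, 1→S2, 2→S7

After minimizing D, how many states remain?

5

States {S1,S3,S4} cannot be reached from the start state, so discard them.
P0 = {S2,S7} | {S0,S5,S6}.
Refine {S0,S5,S6} on symbol 0: members go to different blocks, giving {S0,S5} and {S6}.
On input 1, block {S2,S7} splits into {S2} and {S7}.
Refine {S0,S5} on symbol 0: members go to different blocks, giving {S0} and {S5}.
The partition is now stable with 5 blocks: {S2} | {S0} | {S6} | {S7} | {S5}.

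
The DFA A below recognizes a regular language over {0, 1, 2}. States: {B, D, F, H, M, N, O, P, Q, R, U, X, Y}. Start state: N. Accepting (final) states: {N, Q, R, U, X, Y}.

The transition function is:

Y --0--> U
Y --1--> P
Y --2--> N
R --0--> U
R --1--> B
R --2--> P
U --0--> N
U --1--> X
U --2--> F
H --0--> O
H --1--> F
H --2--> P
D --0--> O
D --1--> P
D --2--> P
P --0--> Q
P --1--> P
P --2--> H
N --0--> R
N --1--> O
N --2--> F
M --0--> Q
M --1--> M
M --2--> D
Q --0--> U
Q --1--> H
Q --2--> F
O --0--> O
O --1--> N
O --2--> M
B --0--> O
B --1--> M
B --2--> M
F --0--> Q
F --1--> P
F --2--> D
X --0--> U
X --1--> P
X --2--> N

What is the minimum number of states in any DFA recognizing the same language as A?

States {Y} cannot be reached from the start state, so discard them.
P0 = {N,Q,R,U,X} | {B,D,F,H,M,O,P}.
Split {N,Q,R,U,X} by δ(·,1) → {N,Q,R,X} and {U}.
Refine {N,Q,R,X} on symbol 0: members go to different blocks, giving {Q,R,X} and {N}.
Refine {Q,R,X} on symbol 2: members go to different blocks, giving {Q,R} and {X}.
Split {B,D,F,H,M,O,P} by δ(·,0) → {B,D,H,O} and {F,M,P}.
Split {B,D,H,O} by δ(·,1) → {B,D,H} and {O}.
Stable partition: {Q,R} | {B,D,H} | {U} | {N} | {X} | {F,M,P} | {O} — 7 equivalence classes.

7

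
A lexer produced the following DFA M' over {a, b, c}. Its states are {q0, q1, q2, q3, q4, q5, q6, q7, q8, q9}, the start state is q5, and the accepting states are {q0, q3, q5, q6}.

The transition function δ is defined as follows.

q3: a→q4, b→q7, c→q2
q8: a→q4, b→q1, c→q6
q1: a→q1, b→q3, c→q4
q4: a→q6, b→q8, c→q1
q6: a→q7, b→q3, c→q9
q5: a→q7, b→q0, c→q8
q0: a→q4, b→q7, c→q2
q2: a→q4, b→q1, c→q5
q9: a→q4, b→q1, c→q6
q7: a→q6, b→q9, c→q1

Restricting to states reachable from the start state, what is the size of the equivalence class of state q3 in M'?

All states are reachable from the start state.
Start with accepting vs non-accepting: {q0,q3,q5,q6} | {q1,q2,q4,q7,q8,q9}.
Refine {q0,q3,q5,q6} on symbol b: members go to different blocks, giving {q0,q3} and {q5,q6}.
On input a, block {q1,q2,q4,q7,q8,q9} splits into {q1,q2,q8,q9} and {q4,q7}.
Refine {q1,q2,q8,q9} on symbol a: members go to different blocks, giving {q2,q8,q9} and {q1}.
No further refinement is possible. Final partition (5 blocks): {q0,q3} | {q2,q8,q9} | {q5,q6} | {q4,q7} | {q1}.
The equivalence class containing q3 is {q0,q3}, of size 2.

2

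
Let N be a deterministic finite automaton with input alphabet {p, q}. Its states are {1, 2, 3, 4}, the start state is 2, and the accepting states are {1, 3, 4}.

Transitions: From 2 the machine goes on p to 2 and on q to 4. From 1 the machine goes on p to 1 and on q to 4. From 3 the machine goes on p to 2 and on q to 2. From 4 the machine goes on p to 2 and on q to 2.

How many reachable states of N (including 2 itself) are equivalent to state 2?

1

First remove the unreachable states {1,3}; 2 states remain.
Initial partition by acceptance: {4} | {2}.
No further refinement is possible. Final partition (2 blocks): {4} | {2}.
State 2 belongs to the block {2}, which has 1 states.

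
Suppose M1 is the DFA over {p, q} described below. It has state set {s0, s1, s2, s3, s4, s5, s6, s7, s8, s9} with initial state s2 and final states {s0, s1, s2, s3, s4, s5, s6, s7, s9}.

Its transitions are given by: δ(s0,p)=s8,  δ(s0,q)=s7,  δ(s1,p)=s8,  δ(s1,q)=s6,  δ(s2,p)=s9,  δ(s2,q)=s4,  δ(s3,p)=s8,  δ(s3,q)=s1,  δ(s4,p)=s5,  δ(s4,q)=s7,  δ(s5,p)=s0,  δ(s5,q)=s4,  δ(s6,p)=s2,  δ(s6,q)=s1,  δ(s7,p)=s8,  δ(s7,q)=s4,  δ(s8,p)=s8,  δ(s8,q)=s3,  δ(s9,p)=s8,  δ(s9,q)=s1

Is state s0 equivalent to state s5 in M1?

No

All states are reachable from the start state.
Start with accepting vs non-accepting: {s0,s1,s2,s3,s4,s5,s6,s7,s9} | {s8}.
On input p, block {s0,s1,s2,s3,s4,s5,s6,s7,s9} splits into {s0,s1,s3,s7,s9} and {s2,s4,s5,s6}.
Split {s0,s1,s3,s7,s9} by δ(·,q) → {s0,s3,s9} and {s1,s7}.
Split {s2,s4,s5,s6} by δ(·,p) → {s2,s5} and {s4,s6}.
The partition is now stable with 5 blocks: {s0,s3,s9} | {s8} | {s2,s5} | {s1,s7} | {s4,s6}.
s0 and s5 end up in different blocks, so they are distinguishable. For instance, the string 'p' is accepted from only s5.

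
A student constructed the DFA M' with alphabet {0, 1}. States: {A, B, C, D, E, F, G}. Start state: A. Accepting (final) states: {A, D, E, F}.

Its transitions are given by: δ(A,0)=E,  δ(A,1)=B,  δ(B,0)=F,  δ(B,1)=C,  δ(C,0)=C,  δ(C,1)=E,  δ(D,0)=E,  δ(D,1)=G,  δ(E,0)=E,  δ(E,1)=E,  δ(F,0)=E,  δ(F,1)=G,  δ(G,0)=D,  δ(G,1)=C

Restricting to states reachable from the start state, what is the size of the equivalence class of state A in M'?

All states are reachable from the start state.
Initial partition by acceptance: {A,D,E,F} | {B,C,G}.
On input 1, block {A,D,E,F} splits into {A,D,F} and {E}.
Refine {B,C,G} on symbol 0: members go to different blocks, giving {B,G} and {C}.
Stable partition: {A,D,F} | {B,G} | {E} | {C} — 4 equivalence classes.
State A belongs to the block {A,D,F}, which has 3 states.

3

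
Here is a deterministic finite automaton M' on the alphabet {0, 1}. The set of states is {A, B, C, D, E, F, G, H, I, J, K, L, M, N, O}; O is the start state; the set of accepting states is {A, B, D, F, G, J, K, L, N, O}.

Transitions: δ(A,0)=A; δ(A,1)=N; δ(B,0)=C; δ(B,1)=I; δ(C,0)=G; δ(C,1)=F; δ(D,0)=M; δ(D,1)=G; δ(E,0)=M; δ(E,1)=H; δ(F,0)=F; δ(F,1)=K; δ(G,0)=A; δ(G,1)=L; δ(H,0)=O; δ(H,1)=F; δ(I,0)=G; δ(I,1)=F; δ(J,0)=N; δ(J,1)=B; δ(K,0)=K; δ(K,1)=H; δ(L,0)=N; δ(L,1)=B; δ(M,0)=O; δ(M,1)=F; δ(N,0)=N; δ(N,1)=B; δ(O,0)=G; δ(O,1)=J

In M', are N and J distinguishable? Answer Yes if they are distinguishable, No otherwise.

No

States {D,E,M} cannot be reached from the start state, so discard them.
Start with accepting vs non-accepting: {A,B,F,G,J,K,L,N,O} | {C,H,I}.
Refine {A,B,F,G,J,K,L,N,O} on symbol 0: members go to different blocks, giving {A,F,G,J,K,L,N,O} and {B}.
On input 1, block {A,F,G,J,K,L,N,O} splits into {A,F,G,O} and {J,L,N} and {K}.
Split {A,F,G,O} by δ(·,1) → {A,G,O} and {F}.
The partition is now stable with 6 blocks: {A,G,O} | {C,H,I} | {B} | {J,L,N} | {K} | {F}.
N and J lie in the same block of the stable partition, so they are equivalent — no string distinguishes them.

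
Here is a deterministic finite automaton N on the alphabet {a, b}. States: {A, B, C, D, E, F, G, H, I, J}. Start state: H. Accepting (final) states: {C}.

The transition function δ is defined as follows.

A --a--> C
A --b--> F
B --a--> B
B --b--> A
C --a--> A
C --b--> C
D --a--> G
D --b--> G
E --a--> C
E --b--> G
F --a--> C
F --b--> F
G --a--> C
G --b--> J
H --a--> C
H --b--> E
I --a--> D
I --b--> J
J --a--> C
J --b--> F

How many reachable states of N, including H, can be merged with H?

First remove the unreachable states {B,D,I}; 7 states remain.
P0 = {C} | {A,E,F,G,H,J}.
No further refinement is possible. Final partition (2 blocks): {C} | {A,E,F,G,H,J}.
State H belongs to the block {A,E,F,G,H,J}, which has 6 states.

6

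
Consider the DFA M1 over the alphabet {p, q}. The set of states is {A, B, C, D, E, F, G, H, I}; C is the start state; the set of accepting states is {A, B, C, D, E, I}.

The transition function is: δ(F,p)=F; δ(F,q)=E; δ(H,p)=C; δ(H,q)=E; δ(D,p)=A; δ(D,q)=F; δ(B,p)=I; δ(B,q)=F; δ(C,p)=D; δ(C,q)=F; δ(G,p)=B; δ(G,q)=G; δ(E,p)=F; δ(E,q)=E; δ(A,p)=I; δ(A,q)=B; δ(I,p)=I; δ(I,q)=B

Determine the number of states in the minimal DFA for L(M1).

First remove the unreachable states {G,H}; 7 states remain.
Initial partition by acceptance: {A,B,C,D,E,I} | {F}.
Split {A,B,C,D,E,I} by δ(·,p) → {A,B,C,D,I} and {E}.
On input q, block {A,B,C,D,I} splits into {B,C,D} and {A,I}.
On input p, block {B,C,D} splits into {B,D} and {C}.
Stable partition: {B,D} | {F} | {E} | {A,I} | {C} — 5 equivalence classes.

5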